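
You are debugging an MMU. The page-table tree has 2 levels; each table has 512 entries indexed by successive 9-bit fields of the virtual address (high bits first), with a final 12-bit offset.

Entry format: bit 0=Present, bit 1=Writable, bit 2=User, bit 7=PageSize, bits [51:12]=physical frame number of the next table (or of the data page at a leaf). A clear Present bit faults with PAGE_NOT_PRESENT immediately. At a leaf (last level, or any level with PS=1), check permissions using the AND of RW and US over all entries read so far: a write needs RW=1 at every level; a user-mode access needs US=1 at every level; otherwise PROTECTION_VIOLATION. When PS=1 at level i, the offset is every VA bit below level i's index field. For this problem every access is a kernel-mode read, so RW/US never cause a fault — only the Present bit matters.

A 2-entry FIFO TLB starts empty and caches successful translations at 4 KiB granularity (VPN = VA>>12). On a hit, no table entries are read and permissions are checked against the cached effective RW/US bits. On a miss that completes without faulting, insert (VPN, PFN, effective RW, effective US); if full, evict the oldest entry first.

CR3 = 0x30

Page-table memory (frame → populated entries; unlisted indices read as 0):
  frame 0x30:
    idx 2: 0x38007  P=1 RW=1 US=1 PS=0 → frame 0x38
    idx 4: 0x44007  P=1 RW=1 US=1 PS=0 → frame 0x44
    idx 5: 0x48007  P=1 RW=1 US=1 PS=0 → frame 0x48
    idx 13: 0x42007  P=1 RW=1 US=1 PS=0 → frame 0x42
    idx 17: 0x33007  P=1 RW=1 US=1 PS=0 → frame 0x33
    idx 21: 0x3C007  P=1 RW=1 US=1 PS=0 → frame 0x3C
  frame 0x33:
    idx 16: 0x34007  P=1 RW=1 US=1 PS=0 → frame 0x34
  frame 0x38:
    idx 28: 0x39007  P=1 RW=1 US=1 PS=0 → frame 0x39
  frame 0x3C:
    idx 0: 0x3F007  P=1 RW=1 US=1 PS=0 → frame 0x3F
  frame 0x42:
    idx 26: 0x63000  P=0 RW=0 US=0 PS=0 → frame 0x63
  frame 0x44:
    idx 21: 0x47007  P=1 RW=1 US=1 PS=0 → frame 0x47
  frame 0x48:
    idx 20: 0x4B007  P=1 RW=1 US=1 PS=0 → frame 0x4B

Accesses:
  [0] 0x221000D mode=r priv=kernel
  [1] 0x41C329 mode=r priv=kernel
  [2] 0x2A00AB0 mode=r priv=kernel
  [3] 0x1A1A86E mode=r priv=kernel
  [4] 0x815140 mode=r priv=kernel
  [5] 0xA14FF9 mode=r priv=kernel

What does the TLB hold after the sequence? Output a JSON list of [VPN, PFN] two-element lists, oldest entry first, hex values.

Trace:
#0 VA=0x221000D (r,kernel):
  [0] read 0x30 idx=17: raw=0x33007 flags P=1 W=1 U=1 S=0
  [1] read 0x33 idx=16: raw=0x34007 flags P=1 W=1 U=1 S=0
  ✓ 0x3400D  — 2 lookups
#1 VA=0x41C329 (r,kernel):
  [0] read 0x30 idx=2: raw=0x38007 flags P=1 W=1 U=1 S=0
  [1] read 0x38 idx=28: raw=0x39007 flags P=1 W=1 U=1 S=0
  ✓ 0x39329  — 2 lookups
#2 VA=0x2A00AB0 (r,kernel):
  [0] read 0x30 idx=21: raw=0x3C007 flags P=1 W=1 U=1 S=0
  [1] read 0x3C idx=0: raw=0x3F007 flags P=1 W=1 U=1 S=0
  ✓ 0x3FAB0  — 2 lookups
#3 VA=0x1A1A86E (r,kernel):
  [0] read 0x30 idx=13: raw=0x42007 flags P=1 W=1 U=1 S=0
  [1] read 0x42 idx=26: raw=0x63000 flags P=0 W=0 U=0 S=0
  ⇒ fault: PAGE_NOT_PRESENT  — 2 lookups
#4 VA=0x815140 (r,kernel):
  [0] read 0x30 idx=4: raw=0x44007 flags P=1 W=1 U=1 S=0
  [1] read 0x44 idx=21: raw=0x47007 flags P=1 W=1 U=1 S=0
  ✓ 0x47140  — 2 lookups
#5 VA=0xA14FF9 (r,kernel):
  [0] read 0x30 idx=5: raw=0x48007 flags P=1 W=1 U=1 S=0
  [1] read 0x48 idx=20: raw=0x4B007 flags P=1 W=1 U=1 S=0
  ✓ 0x4BFF9  — 2 lookups

TLB: [["0x815", "0x47"], ["0xA14", "0x4B"]]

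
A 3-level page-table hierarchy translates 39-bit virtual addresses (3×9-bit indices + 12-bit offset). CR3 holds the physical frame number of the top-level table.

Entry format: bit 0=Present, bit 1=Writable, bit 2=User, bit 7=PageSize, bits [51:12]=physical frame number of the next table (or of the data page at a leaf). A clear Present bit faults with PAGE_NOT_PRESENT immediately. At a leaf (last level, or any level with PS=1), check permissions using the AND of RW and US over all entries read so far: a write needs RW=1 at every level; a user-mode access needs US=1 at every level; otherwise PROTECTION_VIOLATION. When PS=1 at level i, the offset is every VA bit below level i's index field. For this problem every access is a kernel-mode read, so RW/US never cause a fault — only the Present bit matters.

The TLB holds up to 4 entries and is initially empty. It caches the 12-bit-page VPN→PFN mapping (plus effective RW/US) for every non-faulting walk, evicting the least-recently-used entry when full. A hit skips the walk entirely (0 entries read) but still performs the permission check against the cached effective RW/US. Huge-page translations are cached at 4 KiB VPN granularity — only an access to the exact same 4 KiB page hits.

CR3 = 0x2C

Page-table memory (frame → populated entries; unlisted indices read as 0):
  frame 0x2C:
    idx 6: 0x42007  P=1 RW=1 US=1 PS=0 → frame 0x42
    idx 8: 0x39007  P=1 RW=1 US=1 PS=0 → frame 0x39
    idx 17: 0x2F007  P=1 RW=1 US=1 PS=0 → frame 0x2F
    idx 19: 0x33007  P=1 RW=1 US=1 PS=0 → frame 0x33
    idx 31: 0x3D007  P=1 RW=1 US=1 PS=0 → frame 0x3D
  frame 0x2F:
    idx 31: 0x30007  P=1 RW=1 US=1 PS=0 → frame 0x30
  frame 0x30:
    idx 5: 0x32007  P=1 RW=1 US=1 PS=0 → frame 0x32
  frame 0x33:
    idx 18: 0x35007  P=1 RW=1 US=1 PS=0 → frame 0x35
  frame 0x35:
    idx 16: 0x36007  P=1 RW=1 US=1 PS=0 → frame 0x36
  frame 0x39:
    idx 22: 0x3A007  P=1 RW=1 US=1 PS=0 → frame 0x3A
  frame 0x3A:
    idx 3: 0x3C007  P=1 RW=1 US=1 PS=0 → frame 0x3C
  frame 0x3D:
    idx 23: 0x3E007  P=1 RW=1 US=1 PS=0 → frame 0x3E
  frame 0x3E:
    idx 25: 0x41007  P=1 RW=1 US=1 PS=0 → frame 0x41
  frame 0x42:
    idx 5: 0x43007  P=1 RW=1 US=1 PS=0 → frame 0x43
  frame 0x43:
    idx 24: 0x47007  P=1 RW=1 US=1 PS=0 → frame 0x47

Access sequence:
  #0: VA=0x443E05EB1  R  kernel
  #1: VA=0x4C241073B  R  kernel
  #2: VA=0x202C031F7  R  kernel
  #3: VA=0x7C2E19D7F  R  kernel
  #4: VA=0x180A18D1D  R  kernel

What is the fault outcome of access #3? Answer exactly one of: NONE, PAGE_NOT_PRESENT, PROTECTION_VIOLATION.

Trace:
#0 VA=0x443E05EB1 (r,kernel):
  L0: frame=0x2C idx=17 entry=0x2F007 [P=1 RW=1 US=1 PS=0]
  L1: frame=0x2F idx=31 entry=0x30007 [P=1 RW=1 US=1 PS=0]
  L2: frame=0x30 idx=5 entry=0x32007 [P=1 RW=1 US=1 PS=0]
  ⇒ phys 0x32EB1  [3 reads]
#1 VA=0x4C241073B (r,kernel):
  L0: frame=0x2C idx=19 entry=0x33007 [P=1 RW=1 US=1 PS=0]
  L1: frame=0x33 idx=18 entry=0x35007 [P=1 RW=1 US=1 PS=0]
  L2: frame=0x35 idx=16 entry=0x36007 [P=1 RW=1 US=1 PS=0]
  ⇒ phys 0x3673B  [3 reads]
#2 VA=0x202C031F7 (r,kernel):
  L0: frame=0x2C idx=8 entry=0x39007 [P=1 RW=1 US=1 PS=0]
  L1: frame=0x39 idx=22 entry=0x3A007 [P=1 RW=1 US=1 PS=0]
  L2: frame=0x3A idx=3 entry=0x3C007 [P=1 RW=1 US=1 PS=0]
  ⇒ phys 0x3C1F7  [3 reads]
#3 VA=0x7C2E19D7F (r,kernel):
  L0: frame=0x2C idx=31 entry=0x3D007 [P=1 RW=1 US=1 PS=0]
  L1: frame=0x3D idx=23 entry=0x3E007 [P=1 RW=1 US=1 PS=0]
  L2: frame=0x3E idx=25 entry=0x41007 [P=1 RW=1 US=1 PS=0]
  ⇒ phys 0x41D7F  [3 reads]
#4 VA=0x180A18D1D (r,kernel):
  L0: frame=0x2C idx=6 entry=0x42007 [P=1 RW=1 US=1 PS=0]
  L1: frame=0x42 idx=5 entry=0x43007 [P=1 RW=1 US=1 PS=0]
  L2: frame=0x43 idx=24 entry=0x47007 [P=1 RW=1 US=1 PS=0]
  ⇒ phys 0x47D1D  [3 reads]

Access #3 fault: NONE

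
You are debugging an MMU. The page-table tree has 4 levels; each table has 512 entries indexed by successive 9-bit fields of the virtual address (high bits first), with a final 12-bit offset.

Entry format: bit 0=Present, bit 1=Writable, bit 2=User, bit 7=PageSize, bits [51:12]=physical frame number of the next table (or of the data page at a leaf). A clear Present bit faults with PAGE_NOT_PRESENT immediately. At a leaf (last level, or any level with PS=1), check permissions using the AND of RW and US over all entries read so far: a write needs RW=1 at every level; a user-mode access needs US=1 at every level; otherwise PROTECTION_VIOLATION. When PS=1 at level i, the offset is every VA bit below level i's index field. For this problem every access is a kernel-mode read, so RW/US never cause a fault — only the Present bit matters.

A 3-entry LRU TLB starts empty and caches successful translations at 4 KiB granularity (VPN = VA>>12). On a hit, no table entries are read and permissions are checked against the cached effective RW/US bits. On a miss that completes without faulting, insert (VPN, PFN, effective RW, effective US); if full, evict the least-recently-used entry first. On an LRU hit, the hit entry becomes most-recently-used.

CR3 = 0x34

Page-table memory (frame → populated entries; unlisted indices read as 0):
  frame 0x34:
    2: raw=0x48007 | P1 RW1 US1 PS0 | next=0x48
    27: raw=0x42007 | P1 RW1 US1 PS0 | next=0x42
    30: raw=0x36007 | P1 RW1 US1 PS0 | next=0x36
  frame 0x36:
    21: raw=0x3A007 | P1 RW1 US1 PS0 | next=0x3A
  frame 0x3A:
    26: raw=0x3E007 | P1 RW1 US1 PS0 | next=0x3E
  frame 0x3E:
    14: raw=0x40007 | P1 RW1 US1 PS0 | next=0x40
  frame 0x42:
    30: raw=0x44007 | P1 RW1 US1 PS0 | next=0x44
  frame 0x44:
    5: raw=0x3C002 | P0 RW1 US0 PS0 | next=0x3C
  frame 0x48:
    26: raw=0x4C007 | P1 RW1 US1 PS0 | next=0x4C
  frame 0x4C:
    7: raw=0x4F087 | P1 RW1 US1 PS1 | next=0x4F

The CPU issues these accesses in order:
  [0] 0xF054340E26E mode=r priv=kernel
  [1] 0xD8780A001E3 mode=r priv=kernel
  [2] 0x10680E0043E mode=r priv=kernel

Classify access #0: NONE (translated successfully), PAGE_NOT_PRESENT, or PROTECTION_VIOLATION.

Walk each access:
#0 VA=0xF054340E26E (r,kernel):
  lvl0: tbl 0x34, slot 30 ⇒ 0x36007 (P1/RW1/US1/PS0)
  lvl1: tbl 0x36, slot 21 ⇒ 0x3A007 (P1/RW1/US1/PS0)
  lvl2: tbl 0x3A, slot 26 ⇒ 0x3E007 (P1/RW1/US1/PS0)
  lvl3: tbl 0x3E, slot 14 ⇒ 0x40007 (P1/RW1/US1/PS0)
  → PA=0x4026E  (4 entries read)
#1 VA=0xD8780A001E3 (r,kernel):
  lvl0: tbl 0x34, slot 27 ⇒ 0x42007 (P1/RW1/US1/PS0)
  lvl1: tbl 0x42, slot 30 ⇒ 0x44007 (P1/RW1/US1/PS0)
  lvl2: tbl 0x44, slot 5 ⇒ 0x3C002 (P0/RW1/US0/PS0)
  → PAGE_NOT_PRESENT  (3 entries read)
#2 VA=0x10680E0043E (r,kernel):
  lvl0: tbl 0x34, slot 2 ⇒ 0x48007 (P1/RW1/US1/PS0)
  lvl1: tbl 0x48, slot 26 ⇒ 0x4C007 (P1/RW1/US1/PS0)
  lvl2: tbl 0x4C, slot 7 ⇒ 0x4F087 (P1/RW1/US1/PS1)
  → PA=0x4F43E (huge @L2)  (3 entries read)

Access #0 fault: NONE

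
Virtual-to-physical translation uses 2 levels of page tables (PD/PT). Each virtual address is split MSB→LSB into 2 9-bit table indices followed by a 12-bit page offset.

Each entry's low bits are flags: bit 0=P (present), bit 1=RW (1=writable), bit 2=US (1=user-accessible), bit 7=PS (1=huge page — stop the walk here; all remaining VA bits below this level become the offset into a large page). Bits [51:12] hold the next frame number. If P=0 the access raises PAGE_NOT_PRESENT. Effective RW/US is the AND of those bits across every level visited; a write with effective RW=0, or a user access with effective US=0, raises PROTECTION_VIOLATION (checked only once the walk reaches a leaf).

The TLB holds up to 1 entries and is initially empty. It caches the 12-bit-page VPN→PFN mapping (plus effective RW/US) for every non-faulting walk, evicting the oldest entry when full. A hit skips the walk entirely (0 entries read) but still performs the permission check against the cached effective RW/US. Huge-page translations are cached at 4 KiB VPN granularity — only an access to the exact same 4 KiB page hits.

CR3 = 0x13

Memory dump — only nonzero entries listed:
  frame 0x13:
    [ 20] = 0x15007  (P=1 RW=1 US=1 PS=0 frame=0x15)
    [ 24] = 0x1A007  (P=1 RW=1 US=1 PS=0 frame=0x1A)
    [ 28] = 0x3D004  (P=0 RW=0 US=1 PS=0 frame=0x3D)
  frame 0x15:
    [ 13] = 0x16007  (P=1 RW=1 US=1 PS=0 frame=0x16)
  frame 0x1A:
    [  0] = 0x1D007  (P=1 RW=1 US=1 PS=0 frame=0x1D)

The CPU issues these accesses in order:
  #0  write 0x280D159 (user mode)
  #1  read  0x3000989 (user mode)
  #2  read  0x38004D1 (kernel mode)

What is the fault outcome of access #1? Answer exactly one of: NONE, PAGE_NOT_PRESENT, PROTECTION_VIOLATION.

Trace:
#0 VA=0x280D159 (w,user):
  [0] read 0x13 idx=20: raw=0x15007 flags P=1 W=1 U=1 S=0
  [1] read 0x15 idx=13: raw=0x16007 flags P=1 W=1 U=1 S=0
  ✓ 0x16159  — 2 lookups
#1 VA=0x3000989 (r,user):
  [0] read 0x13 idx=24: raw=0x1A007 flags P=1 W=1 U=1 S=0
  [1] read 0x1A idx=0: raw=0x1D007 flags P=1 W=1 U=1 S=0
  ✓ 0x1D989  — 2 lookups
#2 VA=0x38004D1 (r,kernel):
  [0] read 0x13 idx=28: raw=0x3D004 flags P=0 W=0 U=1 S=0
  ✗ PAGE_NOT_PRESENT  [1 reads]

Access #1 fault: NONE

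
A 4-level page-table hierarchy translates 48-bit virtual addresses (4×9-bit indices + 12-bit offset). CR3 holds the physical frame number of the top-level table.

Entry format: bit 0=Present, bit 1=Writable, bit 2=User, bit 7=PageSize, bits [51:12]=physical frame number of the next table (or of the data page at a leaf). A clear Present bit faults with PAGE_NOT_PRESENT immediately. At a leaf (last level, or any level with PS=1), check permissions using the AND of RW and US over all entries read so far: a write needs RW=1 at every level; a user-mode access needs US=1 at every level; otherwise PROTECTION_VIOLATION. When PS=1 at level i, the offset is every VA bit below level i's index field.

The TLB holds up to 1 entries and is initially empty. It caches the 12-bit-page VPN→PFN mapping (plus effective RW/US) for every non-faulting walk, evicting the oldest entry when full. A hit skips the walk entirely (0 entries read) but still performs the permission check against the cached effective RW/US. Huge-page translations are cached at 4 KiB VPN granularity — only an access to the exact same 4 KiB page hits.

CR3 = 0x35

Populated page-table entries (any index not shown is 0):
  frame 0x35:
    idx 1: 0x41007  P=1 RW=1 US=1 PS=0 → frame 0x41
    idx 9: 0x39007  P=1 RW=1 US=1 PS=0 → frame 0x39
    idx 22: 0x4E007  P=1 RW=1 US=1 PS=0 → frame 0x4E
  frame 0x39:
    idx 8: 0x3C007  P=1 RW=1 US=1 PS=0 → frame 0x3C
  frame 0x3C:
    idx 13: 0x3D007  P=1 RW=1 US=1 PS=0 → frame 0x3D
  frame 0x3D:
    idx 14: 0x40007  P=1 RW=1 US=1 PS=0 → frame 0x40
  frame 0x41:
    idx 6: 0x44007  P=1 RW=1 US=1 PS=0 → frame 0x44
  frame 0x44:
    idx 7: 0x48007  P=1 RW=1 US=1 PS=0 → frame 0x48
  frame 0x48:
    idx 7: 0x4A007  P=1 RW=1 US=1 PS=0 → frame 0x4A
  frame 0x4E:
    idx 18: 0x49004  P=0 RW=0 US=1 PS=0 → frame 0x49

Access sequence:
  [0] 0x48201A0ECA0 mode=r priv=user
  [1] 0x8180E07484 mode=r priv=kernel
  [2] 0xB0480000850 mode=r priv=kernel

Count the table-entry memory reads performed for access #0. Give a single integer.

Walk each access:
#0 VA=0x48201A0ECA0 (r,user):
  lvl0: tbl 0x35, slot 9 ⇒ 0x39007 (P1/RW1/US1/PS0)
  lvl1: tbl 0x39, slot 8 ⇒ 0x3C007 (P1/RW1/US1/PS0)
  lvl2: tbl 0x3C, slot 13 ⇒ 0x3D007 (P1/RW1/US1/PS0)
  lvl3: tbl 0x3D, slot 14 ⇒ 0x40007 (P1/RW1/US1/PS0)
  ⇒ phys 0x40CA0  [4 reads]
#1 VA=0x8180E07484 (r,kernel):
  lvl0: tbl 0x35, slot 1 ⇒ 0x41007 (P1/RW1/US1/PS0)
  lvl1: tbl 0x41, slot 6 ⇒ 0x44007 (P1/RW1/US1/PS0)
  lvl2: tbl 0x44, slot 7 ⇒ 0x48007 (P1/RW1/US1/PS0)
  lvl3: tbl 0x48, slot 7 ⇒ 0x4A007 (P1/RW1/US1/PS0)
  ⇒ phys 0x4A484  [4 reads]
#2 VA=0xB0480000850 (r,kernel):
  lvl0: tbl 0x35, slot 22 ⇒ 0x4E007 (P1/RW1/US1/PS0)
  lvl1: tbl 0x4E, slot 18 ⇒ 0x49004 (P0/RW0/US1/PS0)
  ✗ PAGE_NOT_PRESENT  [2 reads]

Entries read for #0: 4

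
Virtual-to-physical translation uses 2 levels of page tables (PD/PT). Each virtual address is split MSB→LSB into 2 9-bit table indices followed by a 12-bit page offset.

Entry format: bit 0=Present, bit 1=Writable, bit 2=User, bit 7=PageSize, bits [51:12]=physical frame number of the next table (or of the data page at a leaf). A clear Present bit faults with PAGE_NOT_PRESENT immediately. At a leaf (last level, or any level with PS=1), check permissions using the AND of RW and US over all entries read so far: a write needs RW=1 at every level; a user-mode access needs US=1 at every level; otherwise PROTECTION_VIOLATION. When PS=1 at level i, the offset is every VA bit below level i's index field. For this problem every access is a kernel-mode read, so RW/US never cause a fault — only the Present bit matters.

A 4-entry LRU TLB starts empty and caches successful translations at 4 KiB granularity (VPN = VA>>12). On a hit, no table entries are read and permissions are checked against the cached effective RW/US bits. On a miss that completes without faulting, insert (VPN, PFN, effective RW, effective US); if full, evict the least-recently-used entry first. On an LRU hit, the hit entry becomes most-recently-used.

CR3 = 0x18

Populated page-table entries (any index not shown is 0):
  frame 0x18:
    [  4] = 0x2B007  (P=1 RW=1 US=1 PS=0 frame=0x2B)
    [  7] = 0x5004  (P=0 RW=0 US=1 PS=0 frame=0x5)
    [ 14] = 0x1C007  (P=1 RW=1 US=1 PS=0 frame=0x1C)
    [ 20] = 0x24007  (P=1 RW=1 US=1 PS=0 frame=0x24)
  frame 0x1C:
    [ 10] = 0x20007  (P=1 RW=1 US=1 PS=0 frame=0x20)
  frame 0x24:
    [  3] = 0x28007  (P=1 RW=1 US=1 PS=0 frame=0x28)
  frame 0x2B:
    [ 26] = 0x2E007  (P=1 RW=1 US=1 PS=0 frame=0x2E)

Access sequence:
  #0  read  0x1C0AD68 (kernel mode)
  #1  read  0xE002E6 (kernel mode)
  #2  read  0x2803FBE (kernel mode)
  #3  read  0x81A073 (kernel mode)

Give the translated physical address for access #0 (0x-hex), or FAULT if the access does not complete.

Walk each access:
#0 VA=0x1C0AD68 (r,kernel):
  lvl0: tbl 0x18, slot 14 ⇒ 0x1C007 (P1/RW1/US1/PS0)
  lvl1: tbl 0x1C, slot 10 ⇒ 0x20007 (P1/RW1/US1/PS0)
  → PA=0x20D68  (2 entries read)
#1 VA=0xE002E6 (r,kernel):
  lvl0: tbl 0x18, slot 7 ⇒ 0x5004 (P0/RW0/US1/PS0)
  ⇒ fault: PAGE_NOT_PRESENT  — 1 lookups
#2 VA=0x2803FBE (r,kernel):
  lvl0: tbl 0x18, slot 20 ⇒ 0x24007 (P1/RW1/US1/PS0)
  lvl1: tbl 0x24, slot 3 ⇒ 0x28007 (P1/RW1/US1/PS0)
  → PA=0x28FBE  (2 entries read)
#3 VA=0x81A073 (r,kernel):
  lvl0: tbl 0x18, slot 4 ⇒ 0x2B007 (P1/RW1/US1/PS0)
  lvl1: tbl 0x2B, slot 26 ⇒ 0x2E007 (P1/RW1/US1/PS0)
  → PA=0x2E073  (2 entries read)

Access #0 PA: 0x20D68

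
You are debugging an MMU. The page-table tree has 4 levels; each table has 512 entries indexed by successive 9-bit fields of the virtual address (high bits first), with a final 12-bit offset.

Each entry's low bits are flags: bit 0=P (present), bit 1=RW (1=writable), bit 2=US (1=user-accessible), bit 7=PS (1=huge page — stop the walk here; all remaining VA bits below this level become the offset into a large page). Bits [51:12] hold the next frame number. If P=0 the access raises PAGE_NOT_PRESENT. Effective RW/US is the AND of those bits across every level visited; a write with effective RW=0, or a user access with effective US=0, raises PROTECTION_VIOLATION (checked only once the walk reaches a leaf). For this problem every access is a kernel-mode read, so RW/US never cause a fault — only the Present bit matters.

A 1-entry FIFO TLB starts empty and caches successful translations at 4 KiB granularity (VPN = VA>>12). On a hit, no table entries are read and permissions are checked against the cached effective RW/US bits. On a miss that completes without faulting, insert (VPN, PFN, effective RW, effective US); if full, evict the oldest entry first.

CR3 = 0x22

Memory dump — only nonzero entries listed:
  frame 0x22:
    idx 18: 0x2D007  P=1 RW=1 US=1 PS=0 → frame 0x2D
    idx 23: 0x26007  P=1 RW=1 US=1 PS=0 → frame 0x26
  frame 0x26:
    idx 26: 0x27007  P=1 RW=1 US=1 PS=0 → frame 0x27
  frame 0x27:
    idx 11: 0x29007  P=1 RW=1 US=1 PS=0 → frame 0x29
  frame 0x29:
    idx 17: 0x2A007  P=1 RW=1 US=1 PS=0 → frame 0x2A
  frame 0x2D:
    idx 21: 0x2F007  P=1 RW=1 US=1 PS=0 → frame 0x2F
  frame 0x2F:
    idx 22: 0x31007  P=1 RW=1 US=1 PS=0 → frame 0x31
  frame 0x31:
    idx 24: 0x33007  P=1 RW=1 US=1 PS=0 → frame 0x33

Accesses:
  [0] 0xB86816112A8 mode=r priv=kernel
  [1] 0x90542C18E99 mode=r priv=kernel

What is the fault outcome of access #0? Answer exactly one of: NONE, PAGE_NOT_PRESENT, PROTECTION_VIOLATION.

Trace:
#0 VA=0xB86816112A8 (r,kernel):
  lvl0: tbl 0x22, slot 23 ⇒ 0x26007 (P1/RW1/US1/PS0)
  lvl1: tbl 0x26, slot 26 ⇒ 0x27007 (P1/RW1/US1/PS0)
  lvl2: tbl 0x27, slot 11 ⇒ 0x29007 (P1/RW1/US1/PS0)
  lvl3: tbl 0x29, slot 17 ⇒ 0x2A007 (P1/RW1/US1/PS0)
  ✓ 0x2A2A8  — 4 lookups
#1 VA=0x90542C18E99 (r,kernel):
  lvl0: tbl 0x22, slot 18 ⇒ 0x2D007 (P1/RW1/US1/PS0)
  lvl1: tbl 0x2D, slot 21 ⇒ 0x2F007 (P1/RW1/US1/PS0)
  lvl2: tbl 0x2F, slot 22 ⇒ 0x31007 (P1/RW1/US1/PS0)
  lvl3: tbl 0x31, slot 24 ⇒ 0x33007 (P1/RW1/US1/PS0)
  ✓ 0x33E99  — 4 lookups

Access #0 fault: NONE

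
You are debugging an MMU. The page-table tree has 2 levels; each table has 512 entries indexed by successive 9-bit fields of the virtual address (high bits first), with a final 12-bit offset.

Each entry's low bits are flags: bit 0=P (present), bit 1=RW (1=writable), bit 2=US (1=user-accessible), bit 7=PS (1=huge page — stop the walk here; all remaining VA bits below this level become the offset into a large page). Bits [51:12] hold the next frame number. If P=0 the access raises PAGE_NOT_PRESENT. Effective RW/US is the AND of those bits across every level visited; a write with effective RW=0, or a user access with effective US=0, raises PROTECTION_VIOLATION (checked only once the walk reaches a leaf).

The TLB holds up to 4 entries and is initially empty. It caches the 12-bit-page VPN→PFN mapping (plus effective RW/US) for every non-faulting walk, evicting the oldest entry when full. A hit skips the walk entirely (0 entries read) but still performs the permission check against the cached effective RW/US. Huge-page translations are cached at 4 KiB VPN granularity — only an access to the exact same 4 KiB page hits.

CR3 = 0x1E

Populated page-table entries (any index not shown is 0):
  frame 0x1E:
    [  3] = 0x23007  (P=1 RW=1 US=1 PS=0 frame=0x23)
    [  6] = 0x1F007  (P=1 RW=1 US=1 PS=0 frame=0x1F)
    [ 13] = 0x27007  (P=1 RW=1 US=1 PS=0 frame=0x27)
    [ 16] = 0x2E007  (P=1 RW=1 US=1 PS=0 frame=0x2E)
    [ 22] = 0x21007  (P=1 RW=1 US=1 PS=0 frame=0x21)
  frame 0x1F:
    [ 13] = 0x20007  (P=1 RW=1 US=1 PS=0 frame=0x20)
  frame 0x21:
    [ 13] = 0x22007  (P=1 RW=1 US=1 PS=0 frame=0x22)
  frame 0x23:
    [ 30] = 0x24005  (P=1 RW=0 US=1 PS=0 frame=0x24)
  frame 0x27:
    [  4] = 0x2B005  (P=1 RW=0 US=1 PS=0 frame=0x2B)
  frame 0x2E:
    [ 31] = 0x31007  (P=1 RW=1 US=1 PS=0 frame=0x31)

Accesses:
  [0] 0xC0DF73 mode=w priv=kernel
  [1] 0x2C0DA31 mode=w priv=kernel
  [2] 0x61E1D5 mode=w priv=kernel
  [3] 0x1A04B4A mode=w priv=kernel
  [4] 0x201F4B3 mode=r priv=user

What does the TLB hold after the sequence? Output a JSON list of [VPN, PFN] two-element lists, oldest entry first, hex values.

Per-access translation:
#0 VA=0xC0DF73 (w,kernel):
  [0] read 0x1E idx=6: raw=0x1F007 flags P=1 W=1 U=1 S=0
  [1] read 0x1F idx=13: raw=0x20007 flags P=1 W=1 U=1 S=0
  ⇒ phys 0x20F73  [2 reads]
#1 VA=0x2C0DA31 (w,kernel):
  [0] read 0x1E idx=22: raw=0x21007 flags P=1 W=1 U=1 S=0
  [1] read 0x21 idx=13: raw=0x22007 flags P=1 W=1 U=1 S=0
  ⇒ phys 0x22A31  [2 reads]
#2 VA=0x61E1D5 (w,kernel):
  [0] read 0x1E idx=3: raw=0x23007 flags P=1 W=1 U=1 S=0
  [1] read 0x23 idx=30: raw=0x24005 flags P=1 W=0 U=1 S=0
  ✗ PROTECTION_VIOLATION  [2 reads]
#3 VA=0x1A04B4A (w,kernel):
  [0] read 0x1E idx=13: raw=0x27007 flags P=1 W=1 U=1 S=0
  [1] read 0x27 idx=4: raw=0x2B005 flags P=1 W=0 U=1 S=0
  ✗ PROTECTION_VIOLATION  [2 reads]
#4 VA=0x201F4B3 (r,user):
  [0] read 0x1E idx=16: raw=0x2E007 flags P=1 W=1 U=1 S=0
  [1] read 0x2E idx=31: raw=0x31007 flags P=1 W=1 U=1 S=0
  ⇒ phys 0x314B3  [2 reads]

TLB: [["0xC0D", "0x20"], ["0x2C0D", "0x22"], ["0x201F", "0x31"]]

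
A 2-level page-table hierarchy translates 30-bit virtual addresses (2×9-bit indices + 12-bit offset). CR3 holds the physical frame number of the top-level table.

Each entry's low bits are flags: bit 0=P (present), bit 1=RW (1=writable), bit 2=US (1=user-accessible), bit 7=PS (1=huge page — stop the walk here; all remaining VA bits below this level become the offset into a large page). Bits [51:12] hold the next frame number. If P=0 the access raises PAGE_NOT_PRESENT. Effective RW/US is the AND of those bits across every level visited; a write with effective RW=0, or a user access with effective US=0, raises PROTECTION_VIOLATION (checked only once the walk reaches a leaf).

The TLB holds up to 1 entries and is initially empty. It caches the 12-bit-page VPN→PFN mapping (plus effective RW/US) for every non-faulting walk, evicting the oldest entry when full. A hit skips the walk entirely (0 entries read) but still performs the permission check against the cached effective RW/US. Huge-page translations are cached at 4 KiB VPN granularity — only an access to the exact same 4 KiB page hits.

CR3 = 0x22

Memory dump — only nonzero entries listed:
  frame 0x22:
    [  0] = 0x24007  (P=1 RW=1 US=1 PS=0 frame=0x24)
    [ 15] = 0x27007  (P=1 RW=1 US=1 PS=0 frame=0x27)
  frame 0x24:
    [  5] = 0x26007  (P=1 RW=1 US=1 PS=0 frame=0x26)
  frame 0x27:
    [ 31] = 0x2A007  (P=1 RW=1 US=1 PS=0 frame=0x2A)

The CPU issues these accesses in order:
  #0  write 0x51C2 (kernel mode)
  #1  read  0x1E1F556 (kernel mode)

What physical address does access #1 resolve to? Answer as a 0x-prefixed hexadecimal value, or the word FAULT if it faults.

Per-access translation:
#0 VA=0x51C2 (w,kernel):
  lvl0: tbl 0x22, slot 0 ⇒ 0x24007 (P1/RW1/US1/PS0)
  lvl1: tbl 0x24, slot 5 ⇒ 0x26007 (P1/RW1/US1/PS0)
  → PA=0x261C2  (2 entries read)
#1 VA=0x1E1F556 (r,kernel):
  lvl0: tbl 0x22, slot 15 ⇒ 0x27007 (P1/RW1/US1/PS0)
  lvl1: tbl 0x27, slot 31 ⇒ 0x2A007 (P1/RW1/US1/PS0)
  → PA=0x2A556  (2 entries read)

Access #1 PA: 0x2A556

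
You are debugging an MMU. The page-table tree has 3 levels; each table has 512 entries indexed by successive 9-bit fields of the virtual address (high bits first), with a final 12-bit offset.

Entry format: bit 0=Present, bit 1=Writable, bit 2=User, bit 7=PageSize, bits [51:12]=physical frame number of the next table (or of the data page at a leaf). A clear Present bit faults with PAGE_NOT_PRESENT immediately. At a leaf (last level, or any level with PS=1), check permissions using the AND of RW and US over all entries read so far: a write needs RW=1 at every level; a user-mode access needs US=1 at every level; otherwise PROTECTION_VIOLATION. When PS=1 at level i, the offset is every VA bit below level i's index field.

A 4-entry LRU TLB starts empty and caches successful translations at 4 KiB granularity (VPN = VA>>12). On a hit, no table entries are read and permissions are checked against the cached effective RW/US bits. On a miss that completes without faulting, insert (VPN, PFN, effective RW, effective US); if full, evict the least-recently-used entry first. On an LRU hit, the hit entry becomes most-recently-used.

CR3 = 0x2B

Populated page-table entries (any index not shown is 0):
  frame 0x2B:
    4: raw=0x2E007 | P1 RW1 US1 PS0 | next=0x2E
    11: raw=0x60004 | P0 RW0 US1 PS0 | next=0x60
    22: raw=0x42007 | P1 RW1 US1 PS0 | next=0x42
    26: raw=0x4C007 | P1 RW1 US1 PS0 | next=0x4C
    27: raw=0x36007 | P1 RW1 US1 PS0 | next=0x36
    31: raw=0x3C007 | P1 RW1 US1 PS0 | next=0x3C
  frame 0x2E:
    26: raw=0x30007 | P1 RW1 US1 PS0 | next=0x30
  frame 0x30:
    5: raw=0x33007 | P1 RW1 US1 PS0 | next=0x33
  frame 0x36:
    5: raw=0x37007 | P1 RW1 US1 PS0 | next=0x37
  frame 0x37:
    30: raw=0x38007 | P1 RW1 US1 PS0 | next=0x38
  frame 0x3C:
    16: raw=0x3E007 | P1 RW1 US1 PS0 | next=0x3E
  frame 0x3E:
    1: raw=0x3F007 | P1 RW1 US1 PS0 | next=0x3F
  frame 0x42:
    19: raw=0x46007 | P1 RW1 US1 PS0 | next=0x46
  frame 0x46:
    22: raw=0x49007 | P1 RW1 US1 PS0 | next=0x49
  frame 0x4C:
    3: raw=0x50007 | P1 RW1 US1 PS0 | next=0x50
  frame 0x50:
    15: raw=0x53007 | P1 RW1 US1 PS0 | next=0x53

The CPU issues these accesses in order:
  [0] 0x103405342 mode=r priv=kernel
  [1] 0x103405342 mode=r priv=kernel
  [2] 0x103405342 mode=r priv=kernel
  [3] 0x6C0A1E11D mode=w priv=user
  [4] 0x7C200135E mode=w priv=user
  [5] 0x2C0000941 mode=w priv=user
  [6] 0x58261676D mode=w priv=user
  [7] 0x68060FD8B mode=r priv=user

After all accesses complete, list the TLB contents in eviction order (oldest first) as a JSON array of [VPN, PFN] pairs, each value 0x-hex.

Walk each access:
#0 VA=0x103405342 (r,kernel):
  L0: frame=0x2B idx=4 entry=0x2E007 [P=1 RW=1 US=1 PS=0]
  L1: frame=0x2E idx=26 entry=0x30007 [P=1 RW=1 US=1 PS=0]
  L2: frame=0x30 idx=5 entry=0x33007 [P=1 RW=1 US=1 PS=0]
  ✓ 0x33342  — 3 lookups
#1 VA=0x103405342 (r,kernel):
  TLB hit vpn=0x103405 → PA=0x33342
#2 VA=0x103405342 (r,kernel):
  TLB hit vpn=0x103405 → PA=0x33342
#3 VA=0x6C0A1E11D (w,user):
  L0: frame=0x2B idx=27 entry=0x36007 [P=1 RW=1 US=1 PS=0]
  L1: frame=0x36 idx=5 entry=0x37007 [P=1 RW=1 US=1 PS=0]
  L2: frame=0x37 idx=30 entry=0x38007 [P=1 RW=1 US=1 PS=0]
  ✓ 0x3811D  — 3 lookups
#4 VA=0x7C200135E (w,user):
  L0: frame=0x2B idx=31 entry=0x3C007 [P=1 RW=1 US=1 PS=0]
  L1: frame=0x3C idx=16 entry=0x3E007 [P=1 RW=1 US=1 PS=0]
  L2: frame=0x3E idx=1 entry=0x3F007 [P=1 RW=1 US=1 PS=0]
  ✓ 0x3F35E  — 3 lookups
#5 VA=0x2C0000941 (w,user):
  L0: frame=0x2B idx=11 entry=0x60004 [P=0 RW=0 US=1 PS=0]
  → PAGE_NOT_PRESENT  (1 entries read)
#6 VA=0x58261676D (w,user):
  L0: frame=0x2B idx=22 entry=0x42007 [P=1 RW=1 US=1 PS=0]
  L1: frame=0x42 idx=19 entry=0x46007 [P=1 RW=1 US=1 PS=0]
  L2: frame=0x46 idx=22 entry=0x49007 [P=1 RW=1 US=1 PS=0]
  ✓ 0x4976D  — 3 lookups
#7 VA=0x68060FD8B (r,user):
  L0: frame=0x2B idx=26 entry=0x4C007 [P=1 RW=1 US=1 PS=0]
  L1: frame=0x4C idx=3 entry=0x50007 [P=1 RW=1 US=1 PS=0]
  L2: frame=0x50 idx=15 entry=0x53007 [P=1 RW=1 US=1 PS=0]
  ✓ 0x53D8B  — 3 lookups

TLB: [["0x6C0A1E", "0x38"], ["0x7C2001", "0x3F"], ["0x582616", "0x49"], ["0x68060F", "0x53"]]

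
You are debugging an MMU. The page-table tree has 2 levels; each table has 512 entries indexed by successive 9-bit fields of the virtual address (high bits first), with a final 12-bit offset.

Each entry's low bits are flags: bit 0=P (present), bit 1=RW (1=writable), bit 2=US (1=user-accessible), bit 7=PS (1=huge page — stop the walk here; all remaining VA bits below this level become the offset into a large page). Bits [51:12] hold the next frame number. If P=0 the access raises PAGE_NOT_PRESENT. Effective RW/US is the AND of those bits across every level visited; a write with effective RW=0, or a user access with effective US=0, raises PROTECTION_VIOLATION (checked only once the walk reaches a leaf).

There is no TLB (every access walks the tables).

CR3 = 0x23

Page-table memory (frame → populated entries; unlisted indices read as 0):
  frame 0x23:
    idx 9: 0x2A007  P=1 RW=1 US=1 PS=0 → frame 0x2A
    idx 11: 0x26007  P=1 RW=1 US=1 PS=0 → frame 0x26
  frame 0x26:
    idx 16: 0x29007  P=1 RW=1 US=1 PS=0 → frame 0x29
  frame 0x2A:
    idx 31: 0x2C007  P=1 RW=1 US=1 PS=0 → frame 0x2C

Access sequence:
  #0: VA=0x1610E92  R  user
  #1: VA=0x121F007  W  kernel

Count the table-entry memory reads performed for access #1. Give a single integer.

Trace:
#0 VA=0x1610E92 (r,user):
  L0 @0x23[11] → 0x26007  P=1,RW=1,US=1,PS=0
  L1 @0x26[16] → 0x29007  P=1,RW=1,US=1,PS=0
  → PA=0x29E92  (2 entries read)
#1 VA=0x121F007 (w,kernel):
  L0 @0x23[9] → 0x2A007  P=1,RW=1,US=1,PS=0
  L1 @0x2A[31] → 0x2C007  P=1,RW=1,US=1,PS=0
  → PA=0x2C007  (2 entries read)

Entries read for #1: 2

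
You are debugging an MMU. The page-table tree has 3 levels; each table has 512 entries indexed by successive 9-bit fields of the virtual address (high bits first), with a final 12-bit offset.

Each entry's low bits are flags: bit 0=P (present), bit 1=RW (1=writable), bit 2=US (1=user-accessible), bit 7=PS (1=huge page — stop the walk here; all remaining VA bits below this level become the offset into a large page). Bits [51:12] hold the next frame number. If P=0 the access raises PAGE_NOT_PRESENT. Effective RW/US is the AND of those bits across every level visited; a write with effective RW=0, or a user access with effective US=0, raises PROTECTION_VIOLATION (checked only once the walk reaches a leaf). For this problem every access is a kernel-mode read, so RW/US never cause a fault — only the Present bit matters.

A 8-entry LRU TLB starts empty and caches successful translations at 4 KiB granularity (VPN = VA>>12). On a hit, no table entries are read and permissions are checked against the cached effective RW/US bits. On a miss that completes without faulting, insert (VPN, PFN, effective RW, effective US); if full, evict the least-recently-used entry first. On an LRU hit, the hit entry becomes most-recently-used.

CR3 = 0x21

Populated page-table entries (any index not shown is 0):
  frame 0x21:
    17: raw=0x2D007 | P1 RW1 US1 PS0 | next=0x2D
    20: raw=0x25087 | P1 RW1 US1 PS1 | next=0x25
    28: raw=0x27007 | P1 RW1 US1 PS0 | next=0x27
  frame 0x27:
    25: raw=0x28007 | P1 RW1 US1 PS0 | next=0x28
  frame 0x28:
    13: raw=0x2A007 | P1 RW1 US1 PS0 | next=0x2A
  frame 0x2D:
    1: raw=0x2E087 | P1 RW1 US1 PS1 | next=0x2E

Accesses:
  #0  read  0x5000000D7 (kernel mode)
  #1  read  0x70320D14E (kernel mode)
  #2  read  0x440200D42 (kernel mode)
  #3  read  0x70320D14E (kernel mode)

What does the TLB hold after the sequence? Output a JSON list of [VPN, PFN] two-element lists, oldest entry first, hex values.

Walk each access:
#0 VA=0x5000000D7 (r,kernel):
  [0] read 0x21 idx=20: raw=0x25087 flags P=1 W=1 U=1 S=1
  ⇒ phys 0x250D7 (huge @L0)  [1 reads]
#1 VA=0x70320D14E (r,kernel):
  [0] read 0x21 idx=28: raw=0x27007 flags P=1 W=1 U=1 S=0
  [1] read 0x27 idx=25: raw=0x28007 flags P=1 W=1 U=1 S=0
  [2] read 0x28 idx=13: raw=0x2A007 flags P=1 W=1 U=1 S=0
  ⇒ phys 0x2A14E  [3 reads]
#2 VA=0x440200D42 (r,kernel):
  [0] read 0x21 idx=17: raw=0x2D007 flags P=1 W=1 U=1 S=0
  [1] read 0x2D idx=1: raw=0x2E087 flags P=1 W=1 U=1 S=1
  ⇒ phys 0x2ED42 (huge @L1)  [2 reads]
#3 VA=0x70320D14E (r,kernel):
  TLB hit vpn=0x70320D → PA=0x2A14E

TLB: [["0x500000", "0x25"], ["0x440200", "0x2E"], ["0x70320D", "0x2A"]]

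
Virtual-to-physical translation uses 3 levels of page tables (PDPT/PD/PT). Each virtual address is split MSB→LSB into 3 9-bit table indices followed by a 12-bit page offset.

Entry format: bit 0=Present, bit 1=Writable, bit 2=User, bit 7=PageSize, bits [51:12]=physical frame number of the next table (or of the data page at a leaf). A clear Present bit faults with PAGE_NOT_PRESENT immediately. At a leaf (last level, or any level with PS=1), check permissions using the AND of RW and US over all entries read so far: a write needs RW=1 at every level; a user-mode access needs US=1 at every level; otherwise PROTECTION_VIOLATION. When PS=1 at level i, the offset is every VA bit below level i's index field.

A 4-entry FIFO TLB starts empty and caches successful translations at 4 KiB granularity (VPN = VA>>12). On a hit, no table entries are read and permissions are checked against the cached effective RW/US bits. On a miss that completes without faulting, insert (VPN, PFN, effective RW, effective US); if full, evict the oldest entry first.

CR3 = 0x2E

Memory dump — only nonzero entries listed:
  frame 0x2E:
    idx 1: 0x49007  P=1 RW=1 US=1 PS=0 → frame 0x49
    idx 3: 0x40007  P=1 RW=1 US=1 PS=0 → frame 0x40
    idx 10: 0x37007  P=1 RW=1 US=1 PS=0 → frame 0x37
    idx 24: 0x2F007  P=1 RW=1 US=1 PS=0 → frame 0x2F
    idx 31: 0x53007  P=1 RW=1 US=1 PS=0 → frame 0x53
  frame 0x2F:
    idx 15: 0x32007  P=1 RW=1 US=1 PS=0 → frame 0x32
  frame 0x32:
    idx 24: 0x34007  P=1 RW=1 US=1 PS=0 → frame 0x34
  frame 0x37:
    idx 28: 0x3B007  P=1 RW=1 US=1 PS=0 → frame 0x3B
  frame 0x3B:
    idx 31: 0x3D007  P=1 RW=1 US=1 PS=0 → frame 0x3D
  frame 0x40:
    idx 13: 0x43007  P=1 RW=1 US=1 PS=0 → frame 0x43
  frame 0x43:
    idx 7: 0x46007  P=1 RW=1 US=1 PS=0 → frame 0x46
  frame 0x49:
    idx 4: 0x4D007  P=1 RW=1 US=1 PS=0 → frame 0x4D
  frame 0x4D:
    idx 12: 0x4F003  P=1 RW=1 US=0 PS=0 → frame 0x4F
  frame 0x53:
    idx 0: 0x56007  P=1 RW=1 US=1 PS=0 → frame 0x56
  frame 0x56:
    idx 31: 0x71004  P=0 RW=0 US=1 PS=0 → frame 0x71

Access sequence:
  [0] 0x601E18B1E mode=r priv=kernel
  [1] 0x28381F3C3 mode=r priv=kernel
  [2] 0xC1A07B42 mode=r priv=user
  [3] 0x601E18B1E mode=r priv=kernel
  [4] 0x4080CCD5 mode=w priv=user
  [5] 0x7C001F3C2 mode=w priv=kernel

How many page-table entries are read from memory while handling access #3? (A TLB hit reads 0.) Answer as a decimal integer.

Trace:
#0 VA=0x601E18B1E (r,kernel):
  lvl0: tbl 0x2E, slot 24 ⇒ 0x2F007 (P1/RW1/US1/PS0)
  lvl1: tbl 0x2F, slot 15 ⇒ 0x32007 (P1/RW1/US1/PS0)
  lvl2: tbl 0x32, slot 24 ⇒ 0x34007 (P1/RW1/US1/PS0)
  → PA=0x34B1E  (3 entries read)
#1 VA=0x28381F3C3 (r,kernel):
  lvl0: tbl 0x2E, slot 10 ⇒ 0x37007 (P1/RW1/US1/PS0)
  lvl1: tbl 0x37, slot 28 ⇒ 0x3B007 (P1/RW1/US1/PS0)
  lvl2: tbl 0x3B, slot 31 ⇒ 0x3D007 (P1/RW1/US1/PS0)
  → PA=0x3D3C3  (3 entries read)
#2 VA=0xC1A07B42 (r,user):
  lvl0: tbl 0x2E, slot 3 ⇒ 0x40007 (P1/RW1/US1/PS0)
  lvl1: tbl 0x40, slot 13 ⇒ 0x43007 (P1/RW1/US1/PS0)
  lvl2: tbl 0x43, slot 7 ⇒ 0x46007 (P1/RW1/US1/PS0)
  → PA=0x46B42  (3 entries read)
#3 VA=0x601E18B1E (r,kernel):
  TLB hit vpn=0x601E18 → PA=0x34B1E
#4 VA=0x4080CCD5 (w,user):
  lvl0: tbl 0x2E, slot 1 ⇒ 0x49007 (P1/RW1/US1/PS0)
  lvl1: tbl 0x49, slot 4 ⇒ 0x4D007 (P1/RW1/US1/PS0)
  lvl2: tbl 0x4D, slot 12 ⇒ 0x4F003 (P1/RW1/US0/PS0)
  ⇒ fault: PROTECTION_VIOLATION  — 3 lookups
#5 VA=0x7C001F3C2 (w,kernel):
  lvl0: tbl 0x2E, slot 31 ⇒ 0x53007 (P1/RW1/US1/PS0)
  lvl1: tbl 0x53, slot 0 ⇒ 0x56007 (P1/RW1/US1/PS0)
  lvl2: tbl 0x56, slot 31 ⇒ 0x71004 (P0/RW0/US1/PS0)
  ⇒ fault: PAGE_NOT_PRESENT  — 3 lookups

Entries read for #3: 0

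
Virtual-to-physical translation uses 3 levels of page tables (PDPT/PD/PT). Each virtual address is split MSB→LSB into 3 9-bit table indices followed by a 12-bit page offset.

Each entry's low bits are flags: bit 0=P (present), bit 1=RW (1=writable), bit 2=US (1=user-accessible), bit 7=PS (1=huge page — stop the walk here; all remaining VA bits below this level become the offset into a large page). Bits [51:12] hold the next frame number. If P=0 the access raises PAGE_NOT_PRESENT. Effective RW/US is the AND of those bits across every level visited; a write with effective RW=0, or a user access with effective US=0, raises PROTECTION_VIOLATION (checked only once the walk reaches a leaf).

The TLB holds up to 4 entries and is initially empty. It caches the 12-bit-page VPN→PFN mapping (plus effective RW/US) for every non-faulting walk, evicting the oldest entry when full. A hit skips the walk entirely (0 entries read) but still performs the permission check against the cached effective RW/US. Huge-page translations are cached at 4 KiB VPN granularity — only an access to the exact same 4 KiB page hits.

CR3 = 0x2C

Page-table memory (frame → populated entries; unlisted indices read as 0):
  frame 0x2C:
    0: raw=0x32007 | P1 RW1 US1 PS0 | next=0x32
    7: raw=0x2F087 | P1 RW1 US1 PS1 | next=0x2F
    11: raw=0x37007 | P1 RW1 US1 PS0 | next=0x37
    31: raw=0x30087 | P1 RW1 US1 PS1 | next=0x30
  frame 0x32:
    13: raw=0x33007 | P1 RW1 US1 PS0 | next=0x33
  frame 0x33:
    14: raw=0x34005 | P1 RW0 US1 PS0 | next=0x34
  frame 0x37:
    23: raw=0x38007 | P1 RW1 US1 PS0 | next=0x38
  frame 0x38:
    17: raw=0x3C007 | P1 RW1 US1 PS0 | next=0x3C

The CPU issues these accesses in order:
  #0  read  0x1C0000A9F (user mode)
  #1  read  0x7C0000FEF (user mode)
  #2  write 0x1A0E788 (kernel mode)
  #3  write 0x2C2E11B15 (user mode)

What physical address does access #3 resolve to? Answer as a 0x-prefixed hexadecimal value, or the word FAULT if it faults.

Trace:
#0 VA=0x1C0000A9F (r,user):
  [0] read 0x2C idx=7: raw=0x2F087 flags P=1 W=1 U=1 S=1
  → PA=0x2FA9F (huge @L0)  (1 entries read)
#1 VA=0x7C0000FEF (r,user):
  [0] read 0x2C idx=31: raw=0x30087 flags P=1 W=1 U=1 S=1
  → PA=0x30FEF (huge @L0)  (1 entries read)
#2 VA=0x1A0E788 (w,kernel):
  [0] read 0x2C idx=0: raw=0x32007 flags P=1 W=1 U=1 S=0
  [1] read 0x32 idx=13: raw=0x33007 flags P=1 W=1 U=1 S=0
  [2] read 0x33 idx=14: raw=0x34005 flags P=1 W=0 U=1 S=0
  ✗ PROTECTION_VIOLATION  [3 reads]
#3 VA=0x2C2E11B15 (w,user):
  [0] read 0x2C idx=11: raw=0x37007 flags P=1 W=1 U=1 S=0
  [1] read 0x37 idx=23: raw=0x38007 flags P=1 W=1 U=1 S=0
  [2] read 0x38 idx=17: raw=0x3C007 flags P=1 W=1 U=1 S=0
  → PA=0x3CB15  (3 entries read)

Access #3 PA: 0x3CB15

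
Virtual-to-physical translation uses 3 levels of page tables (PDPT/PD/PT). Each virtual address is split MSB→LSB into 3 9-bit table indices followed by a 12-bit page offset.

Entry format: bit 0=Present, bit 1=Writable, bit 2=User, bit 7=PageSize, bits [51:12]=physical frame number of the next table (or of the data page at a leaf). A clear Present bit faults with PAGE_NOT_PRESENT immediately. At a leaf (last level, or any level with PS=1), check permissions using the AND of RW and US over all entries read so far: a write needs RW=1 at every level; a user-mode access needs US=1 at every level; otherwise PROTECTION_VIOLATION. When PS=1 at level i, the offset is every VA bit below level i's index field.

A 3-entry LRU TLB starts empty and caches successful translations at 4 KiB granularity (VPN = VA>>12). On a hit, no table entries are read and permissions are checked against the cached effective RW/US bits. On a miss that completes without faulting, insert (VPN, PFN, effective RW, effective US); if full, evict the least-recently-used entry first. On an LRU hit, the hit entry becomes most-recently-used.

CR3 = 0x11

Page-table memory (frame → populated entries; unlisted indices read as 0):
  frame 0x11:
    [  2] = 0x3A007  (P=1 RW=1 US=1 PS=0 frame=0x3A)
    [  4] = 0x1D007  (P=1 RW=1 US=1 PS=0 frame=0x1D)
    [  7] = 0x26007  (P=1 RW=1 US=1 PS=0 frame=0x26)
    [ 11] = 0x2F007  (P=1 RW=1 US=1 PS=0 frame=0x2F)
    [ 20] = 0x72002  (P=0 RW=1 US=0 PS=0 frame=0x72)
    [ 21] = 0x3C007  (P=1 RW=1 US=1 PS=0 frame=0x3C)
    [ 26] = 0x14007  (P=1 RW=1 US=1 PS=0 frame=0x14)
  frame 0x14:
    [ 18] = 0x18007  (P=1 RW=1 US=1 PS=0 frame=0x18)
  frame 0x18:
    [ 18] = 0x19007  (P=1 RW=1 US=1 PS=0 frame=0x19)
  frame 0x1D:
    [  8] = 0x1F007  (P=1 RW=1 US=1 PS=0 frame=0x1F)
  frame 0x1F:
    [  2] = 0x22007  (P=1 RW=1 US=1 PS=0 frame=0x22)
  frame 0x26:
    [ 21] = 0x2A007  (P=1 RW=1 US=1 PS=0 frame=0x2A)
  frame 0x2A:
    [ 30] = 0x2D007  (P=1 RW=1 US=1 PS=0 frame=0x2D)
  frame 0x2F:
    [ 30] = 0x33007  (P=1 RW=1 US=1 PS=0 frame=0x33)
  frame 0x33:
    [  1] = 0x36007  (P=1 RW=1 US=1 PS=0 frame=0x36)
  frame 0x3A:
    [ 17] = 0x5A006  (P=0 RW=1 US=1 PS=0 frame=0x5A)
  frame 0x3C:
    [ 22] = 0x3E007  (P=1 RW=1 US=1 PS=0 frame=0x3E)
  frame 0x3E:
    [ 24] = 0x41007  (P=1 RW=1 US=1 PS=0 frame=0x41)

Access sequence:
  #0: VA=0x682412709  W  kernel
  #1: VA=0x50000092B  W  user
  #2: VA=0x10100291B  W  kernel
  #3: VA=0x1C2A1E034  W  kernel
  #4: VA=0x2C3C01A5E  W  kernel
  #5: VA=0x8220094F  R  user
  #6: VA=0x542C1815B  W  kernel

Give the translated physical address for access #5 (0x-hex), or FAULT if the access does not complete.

Walk each access:
#0 VA=0x682412709 (w,kernel):
  L0: frame=0x11 idx=26 entry=0x14007 [P=1 RW=1 US=1 PS=0]
  L1: frame=0x14 idx=18 entry=0x18007 [P=1 RW=1 US=1 PS=0]
  L2: frame=0x18 idx=18 entry=0x19007 [P=1 RW=1 US=1 PS=0]
  → PA=0x19709  (3 entries read)
#1 VA=0x50000092B (w,user):
  L0: frame=0x11 idx=20 entry=0x72002 [P=0 RW=1 US=0 PS=0]
  → PAGE_NOT_PRESENT  (1 entries read)
#2 VA=0x10100291B (w,kernel):
  L0: frame=0x11 idx=4 entry=0x1D007 [P=1 RW=1 US=1 PS=0]
  L1: frame=0x1D idx=8 entry=0x1F007 [P=1 RW=1 US=1 PS=0]
  L2: frame=0x1F idx=2 entry=0x22007 [P=1 RW=1 US=1 PS=0]
  → PA=0x2291B  (3 entries read)
#3 VA=0x1C2A1E034 (w,kernel):
  L0: frame=0x11 idx=7 entry=0x26007 [P=1 RW=1 US=1 PS=0]
  L1: frame=0x26 idx=21 entry=0x2A007 [P=1 RW=1 US=1 PS=0]
  L2: frame=0x2A idx=30 entry=0x2D007 [P=1 RW=1 US=1 PS=0]
  → PA=0x2D034  (3 entries read)
#4 VA=0x2C3C01A5E (w,kernel):
  L0: frame=0x11 idx=11 entry=0x2F007 [P=1 RW=1 US=1 PS=0]
  L1: frame=0x2F idx=30 entry=0x33007 [P=1 RW=1 US=1 PS=0]
  L2: frame=0x33 idx=1 entry=0x36007 [P=1 RW=1 US=1 PS=0]
  → PA=0x36A5E  (3 entries read)
#5 VA=0x8220094F (r,user):
  L0: frame=0x11 idx=2 entry=0x3A007 [P=1 RW=1 US=1 PS=0]
  L1: frame=0x3A idx=17 entry=0x5A006 [P=0 RW=1 US=1 PS=0]
  → PAGE_NOT_PRESENT  (2 entries read)
#6 VA=0x542C1815B (w,kernel):
  L0: frame=0x11 idx=21 entry=0x3C007 [P=1 RW=1 US=1 PS=0]
  L1: frame=0x3C idx=22 entry=0x3E007 [P=1 RW=1 US=1 PS=0]
  L2: frame=0x3E idx=24 entry=0x41007 [P=1 RW=1 US=1 PS=0]
  → PA=0x4115B  (3 entries read)

Access #5 PA: FAULT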